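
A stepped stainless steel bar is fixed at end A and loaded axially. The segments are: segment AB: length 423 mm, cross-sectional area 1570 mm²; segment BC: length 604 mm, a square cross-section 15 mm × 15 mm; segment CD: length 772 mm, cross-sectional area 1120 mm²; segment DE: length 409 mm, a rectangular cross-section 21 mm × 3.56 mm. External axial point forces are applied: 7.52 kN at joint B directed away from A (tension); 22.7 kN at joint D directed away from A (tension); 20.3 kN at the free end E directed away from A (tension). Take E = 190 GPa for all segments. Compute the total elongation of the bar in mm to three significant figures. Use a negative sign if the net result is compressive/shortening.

1.42 mm

Internal axial forces (sectioning from the free end, tension +): N_DE = 20.3 kN, N_CD = 43 kN, N_BC = 43 kN, N_AB = 50.52 kN.
A_BC = 225 mm².
A_DE = 74.76 mm².
δ_AB = 50520·423/(1570·190000) = 0.07164 mm
δ_BC = 43000·604/(225·190000) = 0.6075 mm
δ_CD = 43000·772/(1120·190000) = 0.156 mm
δ_DE = 20300·409/(74.76·190000) = 0.5845 mm
δ = Σδ_i = 1.42 mm.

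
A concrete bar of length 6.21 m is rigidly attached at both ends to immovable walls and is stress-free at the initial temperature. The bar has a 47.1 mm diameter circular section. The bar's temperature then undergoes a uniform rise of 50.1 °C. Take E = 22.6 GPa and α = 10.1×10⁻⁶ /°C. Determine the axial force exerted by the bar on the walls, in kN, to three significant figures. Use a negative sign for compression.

-19.9 kN

Free thermal expansion αLΔT = 10.1e-6 · 6210 · 50.1 = 3.142 mm.
The walls impose strain ε = −(3.142)/6210 = -5.0601e-04; σ = Eε = 22600 · -5.0601e-04 = -11.44 MPa.
Wall reaction R = σ·A = -11.44·1742 = -19930 N = -19.93 kN.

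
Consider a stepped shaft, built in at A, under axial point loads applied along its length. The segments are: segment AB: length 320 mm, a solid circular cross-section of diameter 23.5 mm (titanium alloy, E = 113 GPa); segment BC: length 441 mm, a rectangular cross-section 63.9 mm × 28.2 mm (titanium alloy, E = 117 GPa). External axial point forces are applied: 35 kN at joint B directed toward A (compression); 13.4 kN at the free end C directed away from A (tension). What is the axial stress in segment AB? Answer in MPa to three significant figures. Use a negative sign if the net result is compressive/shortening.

-49.8 MPa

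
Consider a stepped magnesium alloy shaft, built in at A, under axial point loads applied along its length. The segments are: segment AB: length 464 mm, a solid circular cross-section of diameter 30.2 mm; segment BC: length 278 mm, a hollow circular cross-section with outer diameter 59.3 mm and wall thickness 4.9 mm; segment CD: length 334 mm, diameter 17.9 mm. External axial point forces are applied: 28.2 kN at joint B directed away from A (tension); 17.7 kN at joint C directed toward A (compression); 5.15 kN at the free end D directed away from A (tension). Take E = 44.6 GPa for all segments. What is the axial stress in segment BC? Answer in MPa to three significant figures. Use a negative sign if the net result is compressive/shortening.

-15.0 MPa

Internal axial forces (sectioning from the free end, tension +): N_CD = 5.15 kN, N_BC = -12.55 kN, N_AB = 15.65 kN.
A_BC = 837.4 mm².
σ_BC = N_BC/A_BC = -12550/837.4 = -14.99 MPa.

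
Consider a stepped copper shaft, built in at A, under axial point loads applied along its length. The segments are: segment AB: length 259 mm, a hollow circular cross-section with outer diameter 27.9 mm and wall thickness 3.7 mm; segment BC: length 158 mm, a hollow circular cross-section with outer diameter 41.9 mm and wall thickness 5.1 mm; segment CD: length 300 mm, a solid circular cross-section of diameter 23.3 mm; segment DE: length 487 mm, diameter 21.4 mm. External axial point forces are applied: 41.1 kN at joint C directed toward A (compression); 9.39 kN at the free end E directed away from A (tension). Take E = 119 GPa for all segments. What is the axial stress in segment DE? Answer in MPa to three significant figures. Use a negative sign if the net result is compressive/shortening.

Internal axial forces (sectioning from the free end, tension +): N_DE = 9.39 kN, N_CD = 9.39 kN, N_BC = -31.71 kN, N_AB = -31.71 kN.
A_DE = 359.7 mm².
σ_DE = N_DE/A_DE = 9390/359.7 = 26.11 MPa.

26.1 MPa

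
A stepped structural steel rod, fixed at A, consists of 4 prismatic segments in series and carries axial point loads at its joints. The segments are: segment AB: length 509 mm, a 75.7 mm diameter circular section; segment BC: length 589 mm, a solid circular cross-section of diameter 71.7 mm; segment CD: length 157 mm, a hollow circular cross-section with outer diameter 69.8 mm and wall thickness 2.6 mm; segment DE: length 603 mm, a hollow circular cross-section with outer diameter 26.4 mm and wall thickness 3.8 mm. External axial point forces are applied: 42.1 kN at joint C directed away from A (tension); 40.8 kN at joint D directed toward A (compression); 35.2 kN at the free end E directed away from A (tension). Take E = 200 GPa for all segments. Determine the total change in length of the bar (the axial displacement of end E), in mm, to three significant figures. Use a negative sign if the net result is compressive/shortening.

0.433 mm

Internal axial forces (sectioning from the free end, tension +): N_DE = 35.2 kN, N_CD = -5.6 kN, N_BC = 36.5 kN, N_AB = 36.5 kN.
A_AB = 4501 mm².
A_BC = 4038 mm².
A_CD = 548.9 mm².
A_DE = 269.8 mm².
δ_AB = 36500·509/(4501·200000) = 0.02064 mm
δ_BC = 36500·589/(4038·200000) = 0.02662 mm
δ_CD = -5600·157/(548.9·200000) = -0.008009 mm
δ_DE = 35200·603/(269.8·200000) = 0.3934 mm
δ = Σδ_i = 0.4326 mm.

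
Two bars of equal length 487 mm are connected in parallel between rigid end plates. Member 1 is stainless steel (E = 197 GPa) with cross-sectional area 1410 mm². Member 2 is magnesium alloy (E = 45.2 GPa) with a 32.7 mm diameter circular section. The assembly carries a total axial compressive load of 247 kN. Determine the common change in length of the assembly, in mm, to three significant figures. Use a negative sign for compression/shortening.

A_2 = 839.8 mm².
Equal strain + equilibrium ⇒ each member carries load in proportion to AE: A₁E₁ = 277800000 N, A₂E₂ = 37960000 N, ΣAE = 315700000 N.
δ = PL/ΣAE = -247000·487/315700000 = -0.381 mm.

-0.381 mm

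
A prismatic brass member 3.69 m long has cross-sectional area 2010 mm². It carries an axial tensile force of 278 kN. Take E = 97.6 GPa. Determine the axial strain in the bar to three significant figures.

0.00142

σ = N/A = 138.3 MPa; ε = σ/E = 138.3/97600 = 1.417e-03.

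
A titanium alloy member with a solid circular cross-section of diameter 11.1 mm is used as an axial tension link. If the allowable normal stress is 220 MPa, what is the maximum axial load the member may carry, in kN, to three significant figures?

A = 96.77 mm².
P_max = σ_allow · A = 220 · 96.77 = 21290 N = 21.29 kN.

21.3 kN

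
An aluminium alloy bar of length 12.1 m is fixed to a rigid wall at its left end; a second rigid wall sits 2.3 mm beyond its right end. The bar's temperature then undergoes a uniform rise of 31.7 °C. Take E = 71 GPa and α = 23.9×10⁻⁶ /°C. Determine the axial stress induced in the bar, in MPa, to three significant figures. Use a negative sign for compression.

-40.3 MPa

Free thermal expansion αLΔT = 23.9e-6 · 12100 · 31.7 = 9.167 mm.
The walls engage after the gap closes; constrained expansion = 9.167 − 2.3 = 6.867 mm.
The walls impose strain ε = −(6.867)/12100 = -5.6755e-04; σ = Eε = 71000 · -5.6755e-04 = -40.3 MPa.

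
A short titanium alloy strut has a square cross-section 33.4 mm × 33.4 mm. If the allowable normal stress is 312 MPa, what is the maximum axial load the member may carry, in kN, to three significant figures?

348 kN

A = 1116 mm².
P_max = σ_allow · A = 312 · 1116 = 348100 N = 348.1 kN.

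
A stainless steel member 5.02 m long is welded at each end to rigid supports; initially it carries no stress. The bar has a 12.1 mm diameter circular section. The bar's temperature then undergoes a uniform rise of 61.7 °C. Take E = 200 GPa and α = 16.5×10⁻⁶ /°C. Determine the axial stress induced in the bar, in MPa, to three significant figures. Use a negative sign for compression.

-204 MPa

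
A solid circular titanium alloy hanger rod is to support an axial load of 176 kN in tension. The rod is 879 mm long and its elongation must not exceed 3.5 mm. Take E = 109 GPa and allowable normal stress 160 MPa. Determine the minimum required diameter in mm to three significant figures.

Required area A ≥ P/σ_allow = 176000/160 = 1100 mm².
For a solid circular section, d ≥ √(4A/π) = 37.42 mm.
Elongation limit: A ≥ PL/(Eδ_allow) = 176000·879/(109000·3.5) = 405.5 mm² ⇒ d ≥ 22.72 mm.
The stress limit governs.

37.4 mm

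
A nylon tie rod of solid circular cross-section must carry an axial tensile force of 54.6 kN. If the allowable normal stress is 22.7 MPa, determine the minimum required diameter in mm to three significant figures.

55.3 mm

Required area A ≥ P/σ_allow = 54600/22.7 = 2405 mm².
For a solid circular section, d ≥ √(4A/π) = 55.34 mm.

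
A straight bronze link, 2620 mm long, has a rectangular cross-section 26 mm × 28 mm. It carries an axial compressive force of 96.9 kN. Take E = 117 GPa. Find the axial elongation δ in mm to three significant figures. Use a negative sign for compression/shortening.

-2.98 mm

A = 728 mm².
δ_mech = NL/(AE) = -96900·2620/(728·117000) = -2.981 mm.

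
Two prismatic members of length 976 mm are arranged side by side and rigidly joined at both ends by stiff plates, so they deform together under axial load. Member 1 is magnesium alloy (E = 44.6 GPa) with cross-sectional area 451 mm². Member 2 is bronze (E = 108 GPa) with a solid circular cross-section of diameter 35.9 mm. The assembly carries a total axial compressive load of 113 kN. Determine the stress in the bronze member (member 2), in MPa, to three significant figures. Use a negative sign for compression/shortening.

-94.3 MPa

A_2 = 1012 mm².
Equal strain + equilibrium ⇒ each member carries load in proportion to AE: A₁E₁ = 20110000 N, A₂E₂ = 109300000 N, ΣAE = 129400000 N.
σ₂ = P·E₂/ΣAE = -113000·108000/129400000 = -94.29 MPa.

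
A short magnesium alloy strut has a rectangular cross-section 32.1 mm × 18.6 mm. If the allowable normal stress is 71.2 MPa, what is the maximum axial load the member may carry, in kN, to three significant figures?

42.5 kN

A = 597.1 mm².
P_max = σ_allow · A = 71.2 · 597.1 = 42510 N = 42.51 kN.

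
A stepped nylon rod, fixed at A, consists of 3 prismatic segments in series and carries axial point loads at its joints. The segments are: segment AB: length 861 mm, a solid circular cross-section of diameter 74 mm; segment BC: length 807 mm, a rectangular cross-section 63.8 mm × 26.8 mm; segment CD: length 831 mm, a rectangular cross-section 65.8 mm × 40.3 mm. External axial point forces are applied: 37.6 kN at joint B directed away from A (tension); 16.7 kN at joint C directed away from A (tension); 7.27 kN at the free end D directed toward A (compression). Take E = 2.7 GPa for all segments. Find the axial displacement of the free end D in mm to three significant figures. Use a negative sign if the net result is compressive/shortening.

4.29 mm

Internal axial forces (sectioning from the free end, tension +): N_CD = -7.27 kN, N_BC = 9.43 kN, N_AB = 47.03 kN.
A_AB = 4301 mm².
A_BC = 1710 mm².
A_CD = 2652 mm².
δ_AB = 47030·861/(4301·2700) = 3.487 mm
δ_BC = 9430·807/(1710·2700) = 1.648 mm
δ_CD = -7270·831/(2652·2700) = -0.8438 mm
δ = Σδ_i = 4.292 mm.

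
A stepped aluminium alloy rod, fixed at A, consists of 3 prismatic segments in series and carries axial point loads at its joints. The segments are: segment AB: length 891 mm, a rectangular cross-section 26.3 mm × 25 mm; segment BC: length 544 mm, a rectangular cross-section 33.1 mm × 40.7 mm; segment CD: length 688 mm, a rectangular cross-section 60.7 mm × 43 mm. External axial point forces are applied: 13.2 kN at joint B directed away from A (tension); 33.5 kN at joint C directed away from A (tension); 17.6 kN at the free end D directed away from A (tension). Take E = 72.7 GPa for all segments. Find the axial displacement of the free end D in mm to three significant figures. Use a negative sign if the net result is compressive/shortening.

1.55 mm

Internal axial forces (sectioning from the free end, tension +): N_CD = 17.6 kN, N_BC = 51.1 kN, N_AB = 64.3 kN.
A_AB = 657.5 mm².
A_BC = 1347 mm².
A_CD = 2610 mm².
δ_AB = 64300·891/(657.5·72700) = 1.199 mm
δ_BC = 51100·544/(1347·72700) = 0.2838 mm
δ_CD = 17600·688/(2610·72700) = 0.06381 mm
δ = Σδ_i = 1.546 mm.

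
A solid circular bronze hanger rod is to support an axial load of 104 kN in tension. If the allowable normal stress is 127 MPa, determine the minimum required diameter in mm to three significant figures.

32.3 mm

Required area A ≥ P/σ_allow = 104000/127 = 818.9 mm².
For a solid circular section, d ≥ √(4A/π) = 32.29 mm.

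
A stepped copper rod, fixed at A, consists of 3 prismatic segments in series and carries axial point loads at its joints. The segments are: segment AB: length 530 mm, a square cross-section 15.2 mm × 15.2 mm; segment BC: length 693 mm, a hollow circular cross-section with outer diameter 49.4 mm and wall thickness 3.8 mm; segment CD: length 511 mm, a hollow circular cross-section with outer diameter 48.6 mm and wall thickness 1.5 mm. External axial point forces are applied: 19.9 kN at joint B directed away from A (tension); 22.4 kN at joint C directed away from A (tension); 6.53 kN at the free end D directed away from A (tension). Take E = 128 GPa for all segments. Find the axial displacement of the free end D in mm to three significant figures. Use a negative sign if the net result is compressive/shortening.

Internal axial forces (sectioning from the free end, tension +): N_CD = 6.53 kN, N_BC = 28.93 kN, N_AB = 48.83 kN.
A_AB = 231 mm².
A_BC = 544.4 mm².
A_CD = 222 mm².
δ_AB = 48830·530/(231·128000) = 0.8751 mm
δ_BC = 28930·693/(544.4·128000) = 0.2877 mm
δ_CD = 6530·511/(222·128000) = 0.1175 mm
δ = Σδ_i = 1.28 mm.

1.28 mm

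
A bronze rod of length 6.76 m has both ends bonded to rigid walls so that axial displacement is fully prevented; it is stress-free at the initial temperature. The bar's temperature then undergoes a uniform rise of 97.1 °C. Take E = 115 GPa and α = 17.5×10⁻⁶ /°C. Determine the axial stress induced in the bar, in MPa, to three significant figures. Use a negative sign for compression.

-195 MPa

Free thermal expansion αLΔT = 17.5e-6 · 6760 · 97.1 = 11.49 mm.
The walls impose strain ε = −(11.49)/6760 = -1.6992e-03; σ = Eε = 115000 · -1.6992e-03 = -195.4 MPa.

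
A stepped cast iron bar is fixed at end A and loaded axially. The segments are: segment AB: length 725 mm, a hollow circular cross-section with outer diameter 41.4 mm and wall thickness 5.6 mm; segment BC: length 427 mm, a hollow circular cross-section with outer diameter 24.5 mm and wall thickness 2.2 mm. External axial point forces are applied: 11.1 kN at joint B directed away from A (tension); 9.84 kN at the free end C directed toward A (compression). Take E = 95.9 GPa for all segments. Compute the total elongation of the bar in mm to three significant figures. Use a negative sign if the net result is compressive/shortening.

-0.269 mm

Internal axial forces (sectioning from the free end, tension +): N_BC = -9.84 kN, N_AB = 1.26 kN.
A_AB = 629.8 mm².
A_BC = 154.1 mm².
δ_AB = 1260·725/(629.8·95900) = 0.01512 mm
δ_BC = -9840·427/(154.1·95900) = -0.2843 mm
δ = Σδ_i = -0.2691 mm.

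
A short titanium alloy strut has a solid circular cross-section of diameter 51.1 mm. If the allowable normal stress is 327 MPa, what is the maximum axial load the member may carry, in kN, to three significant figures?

A = 2051 mm².
P_max = σ_allow · A = 327 · 2051 = 670600 N = 670.6 kN.

671 kN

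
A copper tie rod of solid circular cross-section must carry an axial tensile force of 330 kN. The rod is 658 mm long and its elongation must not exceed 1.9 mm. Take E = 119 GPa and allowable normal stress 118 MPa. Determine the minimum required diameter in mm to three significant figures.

59.7 mm

Required area A ≥ P/σ_allow = 330000/118 = 2797 mm².
For a solid circular section, d ≥ √(4A/π) = 59.67 mm.
Elongation limit: A ≥ PL/(Eδ_allow) = 330000·658/(119000·1.9) = 960.4 mm² ⇒ d ≥ 34.97 mm.
The stress limit governs.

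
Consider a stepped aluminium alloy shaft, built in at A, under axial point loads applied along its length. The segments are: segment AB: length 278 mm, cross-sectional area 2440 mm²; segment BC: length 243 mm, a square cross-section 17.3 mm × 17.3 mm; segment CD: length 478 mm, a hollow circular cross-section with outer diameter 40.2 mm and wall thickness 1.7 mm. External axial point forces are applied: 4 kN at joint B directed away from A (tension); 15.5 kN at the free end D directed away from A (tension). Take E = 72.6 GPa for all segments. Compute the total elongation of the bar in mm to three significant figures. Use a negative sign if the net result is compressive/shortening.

Internal axial forces (sectioning from the free end, tension +): N_CD = 15.5 kN, N_BC = 15.5 kN, N_AB = 19.5 kN.
A_BC = 299.3 mm².
A_CD = 205.6 mm².
δ_AB = 19500·278/(2440·72600) = 0.0306 mm
δ_BC = 15500·243/(299.3·72600) = 0.1733 mm
δ_CD = 15500·478/(205.6·72600) = 0.4963 mm
δ = Σδ_i = 0.7003 mm.

0.700 mm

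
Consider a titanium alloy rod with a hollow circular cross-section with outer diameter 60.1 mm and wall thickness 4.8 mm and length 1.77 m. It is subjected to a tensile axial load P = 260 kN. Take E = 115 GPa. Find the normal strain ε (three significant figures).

0.00271

A = 833.9 mm².
σ = N/A = 311.8 MPa; ε = σ/E = 311.8/115000 = 2.711e-03.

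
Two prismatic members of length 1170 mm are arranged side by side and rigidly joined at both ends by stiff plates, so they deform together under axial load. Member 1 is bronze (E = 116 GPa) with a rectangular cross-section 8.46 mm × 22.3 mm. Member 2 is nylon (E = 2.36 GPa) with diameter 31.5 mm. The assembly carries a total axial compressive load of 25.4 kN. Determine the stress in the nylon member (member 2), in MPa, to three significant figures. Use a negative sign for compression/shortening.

-2.53 MPa

A_1 = 188.7 mm².
A_2 = 779.3 mm².
Equal strain + equilibrium ⇒ each member carries load in proportion to AE: A₁E₁ = 21880000 N, A₂E₂ = 1839000 N, ΣAE = 23720000 N.
σ₂ = P·E₂/ΣAE = -25400·2360/23720000 = -2.527 MPa.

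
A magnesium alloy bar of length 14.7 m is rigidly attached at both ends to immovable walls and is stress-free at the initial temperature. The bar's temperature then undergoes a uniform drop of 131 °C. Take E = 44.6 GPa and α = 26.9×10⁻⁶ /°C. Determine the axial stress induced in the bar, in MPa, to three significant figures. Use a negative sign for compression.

157 MPa

Free thermal expansion αLΔT = 26.9e-6 · 14700 · -131 = -51.8 mm.
The walls impose strain ε = −(-51.8)/14700 = 3.5239e-03; σ = Eε = 44600 · 3.5239e-03 = 157.2 MPa.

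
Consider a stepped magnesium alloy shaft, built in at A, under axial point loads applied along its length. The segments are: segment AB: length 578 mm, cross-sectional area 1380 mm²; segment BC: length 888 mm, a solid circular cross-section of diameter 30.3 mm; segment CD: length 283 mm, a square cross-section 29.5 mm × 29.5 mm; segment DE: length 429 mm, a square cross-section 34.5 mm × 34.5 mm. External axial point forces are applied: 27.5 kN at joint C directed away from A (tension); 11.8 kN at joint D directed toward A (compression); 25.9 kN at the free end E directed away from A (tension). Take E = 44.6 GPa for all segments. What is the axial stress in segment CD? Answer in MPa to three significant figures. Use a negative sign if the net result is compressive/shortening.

Internal axial forces (sectioning from the free end, tension +): N_DE = 25.9 kN, N_CD = 14.1 kN, N_BC = 41.6 kN, N_AB = 41.6 kN.
A_CD = 870.2 mm².
σ_CD = N_CD/A_CD = 14100/870.2 = 16.2 MPa.

16.2 MPa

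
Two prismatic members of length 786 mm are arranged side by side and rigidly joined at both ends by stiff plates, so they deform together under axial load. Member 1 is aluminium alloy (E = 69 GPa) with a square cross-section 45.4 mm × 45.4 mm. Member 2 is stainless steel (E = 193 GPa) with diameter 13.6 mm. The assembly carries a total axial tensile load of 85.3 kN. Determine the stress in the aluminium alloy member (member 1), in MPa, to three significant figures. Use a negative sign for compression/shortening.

34.6 MPa

A_1 = 2061 mm².
A_2 = 145.3 mm².
Equal strain + equilibrium ⇒ each member carries load in proportion to AE: A₁E₁ = 142200000 N, A₂E₂ = 28040000 N, ΣAE = 170300000 N.
σ₁ = P·E₁/ΣAE = 85300·69000/170300000 = 34.57 MPa.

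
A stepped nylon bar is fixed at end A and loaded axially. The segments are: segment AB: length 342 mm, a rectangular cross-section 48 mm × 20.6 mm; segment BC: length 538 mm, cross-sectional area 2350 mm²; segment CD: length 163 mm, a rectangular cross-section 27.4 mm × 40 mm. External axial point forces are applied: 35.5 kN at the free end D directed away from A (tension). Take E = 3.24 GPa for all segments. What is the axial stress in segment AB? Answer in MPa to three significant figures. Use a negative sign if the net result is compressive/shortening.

35.9 MPa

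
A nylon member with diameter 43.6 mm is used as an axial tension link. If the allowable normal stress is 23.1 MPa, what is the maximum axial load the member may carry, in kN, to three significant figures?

A = 1493 mm².
P_max = σ_allow · A = 23.1 · 1493 = 34490 N = 34.49 kN.

34.5 kN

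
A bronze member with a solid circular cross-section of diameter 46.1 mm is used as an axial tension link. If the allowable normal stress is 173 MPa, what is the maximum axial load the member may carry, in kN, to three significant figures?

A = 1669 mm².
P_max = σ_allow · A = 173 · 1669 = 288800 N = 288.8 kN.

289 kN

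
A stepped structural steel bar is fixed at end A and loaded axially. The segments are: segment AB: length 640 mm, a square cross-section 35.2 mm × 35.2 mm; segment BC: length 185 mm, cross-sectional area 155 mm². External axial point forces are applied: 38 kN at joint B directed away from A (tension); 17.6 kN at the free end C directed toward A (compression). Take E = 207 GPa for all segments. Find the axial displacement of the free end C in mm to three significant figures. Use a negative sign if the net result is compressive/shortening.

-0.0506 mm

Internal axial forces (sectioning from the free end, tension +): N_BC = -17.6 kN, N_AB = 20.4 kN.
A_AB = 1239 mm².
δ_AB = 20400·640/(1239·207000) = 0.0509 mm
δ_BC = -17600·185/(155·207000) = -0.1015 mm
δ = Σδ_i = -0.05058 mm.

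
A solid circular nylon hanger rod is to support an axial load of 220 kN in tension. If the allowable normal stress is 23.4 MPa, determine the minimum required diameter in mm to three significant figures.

Required area A ≥ P/σ_allow = 220000/23.4 = 9402 mm².
For a solid circular section, d ≥ √(4A/π) = 109.4 mm.

109 mm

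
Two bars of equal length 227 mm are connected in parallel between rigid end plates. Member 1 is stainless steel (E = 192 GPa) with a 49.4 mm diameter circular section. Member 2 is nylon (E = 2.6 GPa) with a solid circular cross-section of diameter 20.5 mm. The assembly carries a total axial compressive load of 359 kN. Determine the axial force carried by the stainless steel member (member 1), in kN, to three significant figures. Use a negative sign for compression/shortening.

A_1 = 1917 mm².
A_2 = 330.1 mm².
Equal strain + equilibrium ⇒ each member carries load in proportion to AE: A₁E₁ = 368000000 N, A₂E₂ = 858200 N, ΣAE = 368900000 N.
F₁ = P·A₁E₁/ΣAE = -359000·368000000/368900000 = -358200 N.

-358 kN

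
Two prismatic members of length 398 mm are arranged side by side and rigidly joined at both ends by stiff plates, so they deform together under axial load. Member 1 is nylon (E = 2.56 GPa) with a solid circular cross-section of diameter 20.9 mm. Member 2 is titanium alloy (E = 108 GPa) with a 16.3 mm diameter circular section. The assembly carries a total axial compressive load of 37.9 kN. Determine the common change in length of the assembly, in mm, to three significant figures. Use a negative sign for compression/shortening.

-0.644 mm

A_1 = 343.1 mm².
A_2 = 208.7 mm².
Equal strain + equilibrium ⇒ each member carries load in proportion to AE: A₁E₁ = 878300 N, A₂E₂ = 22540000 N, ΣAE = 23410000 N.
δ = PL/ΣAE = -37900·398/23410000 = -0.6442 mm.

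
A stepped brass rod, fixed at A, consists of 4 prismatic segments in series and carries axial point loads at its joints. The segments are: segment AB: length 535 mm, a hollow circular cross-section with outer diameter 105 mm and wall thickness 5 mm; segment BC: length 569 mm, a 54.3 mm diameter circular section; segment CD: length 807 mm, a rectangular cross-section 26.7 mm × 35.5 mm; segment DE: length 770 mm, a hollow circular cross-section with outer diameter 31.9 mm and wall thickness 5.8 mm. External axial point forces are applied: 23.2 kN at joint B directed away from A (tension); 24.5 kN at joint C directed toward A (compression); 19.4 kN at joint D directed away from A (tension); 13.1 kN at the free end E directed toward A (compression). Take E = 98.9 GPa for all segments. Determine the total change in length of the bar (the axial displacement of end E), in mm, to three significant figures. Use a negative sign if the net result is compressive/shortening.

Internal axial forces (sectioning from the free end, tension +): N_DE = -13.1 kN, N_CD = 6.3 kN, N_BC = -18.2 kN, N_AB = 5 kN.
A_AB = 1571 mm².
A_BC = 2316 mm².
A_CD = 947.9 mm².
A_DE = 475.6 mm².
δ_AB = 5000·535/(1571·98900) = 0.01722 mm
δ_BC = -18200·569/(2316·98900) = -0.04522 mm
δ_CD = 6300·807/(947.9·98900) = 0.05423 mm
δ_DE = -13100·770/(475.6·98900) = -0.2145 mm
δ = Σδ_i = -0.1882 mm.

-0.188 mm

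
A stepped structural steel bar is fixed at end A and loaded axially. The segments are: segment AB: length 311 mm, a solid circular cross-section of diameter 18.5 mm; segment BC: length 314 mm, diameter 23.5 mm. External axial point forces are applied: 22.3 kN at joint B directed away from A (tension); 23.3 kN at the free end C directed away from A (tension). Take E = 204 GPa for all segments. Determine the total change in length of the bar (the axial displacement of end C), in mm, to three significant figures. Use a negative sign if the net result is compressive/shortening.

0.341 mm

Internal axial forces (sectioning from the free end, tension +): N_BC = 23.3 kN, N_AB = 45.6 kN.
A_AB = 268.8 mm².
A_BC = 433.7 mm².
δ_AB = 45600·311/(268.8·204000) = 0.2586 mm
δ_BC = 23300·314/(433.7·204000) = 0.08269 mm
δ = Σδ_i = 0.3413 mm.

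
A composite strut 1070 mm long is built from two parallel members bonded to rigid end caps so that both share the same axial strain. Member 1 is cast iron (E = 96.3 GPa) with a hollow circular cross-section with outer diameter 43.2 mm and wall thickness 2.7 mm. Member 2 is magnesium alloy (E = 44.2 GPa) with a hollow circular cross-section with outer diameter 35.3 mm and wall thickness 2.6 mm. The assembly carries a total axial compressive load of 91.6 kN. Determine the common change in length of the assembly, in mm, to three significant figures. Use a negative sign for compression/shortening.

-2.18 mm

A_1 = 343.5 mm².
A_2 = 267.1 mm².
Equal strain + equilibrium ⇒ each member carries load in proportion to AE: A₁E₁ = 33080000 N, A₂E₂ = 11810000 N, ΣAE = 44890000 N.
δ = PL/ΣAE = -91600·1070/44890000 = -2.183 mm.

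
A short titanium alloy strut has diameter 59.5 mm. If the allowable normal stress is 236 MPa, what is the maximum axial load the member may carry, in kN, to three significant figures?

656 kN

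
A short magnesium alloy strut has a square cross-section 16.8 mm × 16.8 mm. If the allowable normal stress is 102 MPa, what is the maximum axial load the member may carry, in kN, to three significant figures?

A = 282.2 mm².
P_max = σ_allow · A = 102 · 282.2 = 28790 N = 28.79 kN.

28.8 kN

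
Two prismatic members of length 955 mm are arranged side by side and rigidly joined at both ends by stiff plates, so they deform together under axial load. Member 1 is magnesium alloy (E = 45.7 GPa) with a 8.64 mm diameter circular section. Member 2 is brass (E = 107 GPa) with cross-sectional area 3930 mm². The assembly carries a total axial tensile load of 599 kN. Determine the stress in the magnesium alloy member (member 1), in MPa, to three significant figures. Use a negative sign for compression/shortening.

A_1 = 58.63 mm².
Equal strain + equilibrium ⇒ each member carries load in proportion to AE: A₁E₁ = 2679000 N, A₂E₂ = 420500000 N, ΣAE = 423200000 N.
σ₁ = P·E₁/ΣAE = 599000·45700/423200000 = 64.69 MPa.

64.7 MPa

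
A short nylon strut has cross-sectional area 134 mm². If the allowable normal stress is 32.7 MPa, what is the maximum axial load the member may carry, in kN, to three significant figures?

4.38 kN

P_max = σ_allow · A = 32.7 · 134 = 4382 N = 4.382 kN.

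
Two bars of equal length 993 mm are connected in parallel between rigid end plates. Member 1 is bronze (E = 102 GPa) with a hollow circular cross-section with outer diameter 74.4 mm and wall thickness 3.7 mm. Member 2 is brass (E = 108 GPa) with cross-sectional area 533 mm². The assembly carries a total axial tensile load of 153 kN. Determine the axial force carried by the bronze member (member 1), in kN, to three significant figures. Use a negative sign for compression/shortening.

A_1 = 821.8 mm².
Equal strain + equilibrium ⇒ each member carries load in proportion to AE: A₁E₁ = 83820000 N, A₂E₂ = 57560000 N, ΣAE = 141400000 N.
F₁ = P·A₁E₁/ΣAE = 153000·83820000/141400000 = 90710 N.

90.7 kN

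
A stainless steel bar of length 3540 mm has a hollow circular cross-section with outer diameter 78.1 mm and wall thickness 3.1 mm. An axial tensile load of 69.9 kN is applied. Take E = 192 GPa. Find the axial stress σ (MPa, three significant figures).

A = 730.4 mm².
σ = N/A = 69900/730.4 = 95.7 MPa.

95.7 MPa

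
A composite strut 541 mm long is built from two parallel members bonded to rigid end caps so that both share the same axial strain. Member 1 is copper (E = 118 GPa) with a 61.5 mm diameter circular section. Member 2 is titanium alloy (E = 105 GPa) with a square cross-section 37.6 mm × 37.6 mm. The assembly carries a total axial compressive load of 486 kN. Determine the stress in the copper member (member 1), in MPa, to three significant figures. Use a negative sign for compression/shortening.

-115 MPa

A_1 = 2971 mm².
A_2 = 1414 mm².
Equal strain + equilibrium ⇒ each member carries load in proportion to AE: A₁E₁ = 350500000 N, A₂E₂ = 148400000 N, ΣAE = 499000000 N.
σ₁ = P·E₁/ΣAE = -486000·118000/499000000 = -114.9 MPa.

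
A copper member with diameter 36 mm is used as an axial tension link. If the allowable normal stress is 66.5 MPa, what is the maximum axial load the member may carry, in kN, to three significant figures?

A = 1018 mm².
P_max = σ_allow · A = 66.5 · 1018 = 67690 N = 67.69 kN.

67.7 kN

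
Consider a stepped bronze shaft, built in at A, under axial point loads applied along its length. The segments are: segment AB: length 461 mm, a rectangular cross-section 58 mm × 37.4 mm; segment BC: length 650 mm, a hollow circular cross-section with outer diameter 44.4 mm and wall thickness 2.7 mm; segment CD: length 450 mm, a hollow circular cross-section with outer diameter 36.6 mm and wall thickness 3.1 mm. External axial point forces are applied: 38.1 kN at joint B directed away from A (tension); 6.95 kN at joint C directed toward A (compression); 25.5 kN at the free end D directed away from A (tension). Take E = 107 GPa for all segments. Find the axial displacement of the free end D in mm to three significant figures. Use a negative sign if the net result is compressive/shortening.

0.760 mm

Internal axial forces (sectioning from the free end, tension +): N_CD = 25.5 kN, N_BC = 18.55 kN, N_AB = 56.65 kN.
A_AB = 2169 mm².
A_BC = 353.7 mm².
A_CD = 326.3 mm².
δ_AB = 56650·461/(2169·107000) = 0.1125 mm
δ_BC = 18550·650/(353.7·107000) = 0.3186 mm
δ_CD = 25500·450/(326.3·107000) = 0.3287 mm
δ = Σδ_i = 0.7598 mm.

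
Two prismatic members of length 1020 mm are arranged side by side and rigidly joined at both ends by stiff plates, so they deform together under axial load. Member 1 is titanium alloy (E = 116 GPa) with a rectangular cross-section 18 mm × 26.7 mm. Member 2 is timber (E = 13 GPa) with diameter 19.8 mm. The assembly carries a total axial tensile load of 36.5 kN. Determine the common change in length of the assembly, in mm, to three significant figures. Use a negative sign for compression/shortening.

0.623 mm

A_1 = 480.6 mm².
A_2 = 307.9 mm².
Equal strain + equilibrium ⇒ each member carries load in proportion to AE: A₁E₁ = 55750000 N, A₂E₂ = 4003000 N, ΣAE = 59750000 N.
δ = PL/ΣAE = 36500·1020/59750000 = 0.6231 mm.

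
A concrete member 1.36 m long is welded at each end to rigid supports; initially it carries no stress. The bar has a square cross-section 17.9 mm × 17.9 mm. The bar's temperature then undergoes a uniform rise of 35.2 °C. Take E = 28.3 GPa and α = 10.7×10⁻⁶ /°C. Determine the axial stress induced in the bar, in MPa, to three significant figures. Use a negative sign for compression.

-10.7 MPa

Free thermal expansion αLΔT = 10.7e-6 · 1360 · 35.2 = 0.5122 mm.
The walls impose strain ε = −(0.5122)/1360 = -3.7664e-04; σ = Eε = 28300 · -3.7664e-04 = -10.66 MPa.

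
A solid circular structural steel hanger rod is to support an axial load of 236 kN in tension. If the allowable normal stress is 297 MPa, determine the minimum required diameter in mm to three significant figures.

31.8 mm

Required area A ≥ P/σ_allow = 236000/297 = 794.6 mm².
For a solid circular section, d ≥ √(4A/π) = 31.81 mm.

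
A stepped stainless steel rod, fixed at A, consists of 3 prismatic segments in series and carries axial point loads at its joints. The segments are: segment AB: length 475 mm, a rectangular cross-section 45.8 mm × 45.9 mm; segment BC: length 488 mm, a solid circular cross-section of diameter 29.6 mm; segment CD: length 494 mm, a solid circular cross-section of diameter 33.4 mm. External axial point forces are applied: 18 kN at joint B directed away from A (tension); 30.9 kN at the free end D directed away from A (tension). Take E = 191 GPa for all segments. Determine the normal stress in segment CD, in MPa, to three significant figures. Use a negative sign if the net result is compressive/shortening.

35.3 MPa

Internal axial forces (sectioning from the free end, tension +): N_CD = 30.9 kN, N_BC = 30.9 kN, N_AB = 48.9 kN.
A_CD = 876.2 mm².
σ_CD = N_CD/A_CD = 30900/876.2 = 35.27 MPa.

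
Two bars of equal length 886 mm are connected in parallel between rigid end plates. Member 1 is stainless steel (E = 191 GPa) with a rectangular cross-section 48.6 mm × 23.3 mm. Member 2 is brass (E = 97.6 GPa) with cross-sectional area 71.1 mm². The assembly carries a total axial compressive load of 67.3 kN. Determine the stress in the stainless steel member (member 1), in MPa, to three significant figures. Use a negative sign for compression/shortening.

-57.6 MPa

A_1 = 1132 mm².
Equal strain + equilibrium ⇒ each member carries load in proportion to AE: A₁E₁ = 216300000 N, A₂E₂ = 6939000 N, ΣAE = 223200000 N.
σ₁ = P·E₁/ΣAE = -67300·191000/223200000 = -57.58 MPa.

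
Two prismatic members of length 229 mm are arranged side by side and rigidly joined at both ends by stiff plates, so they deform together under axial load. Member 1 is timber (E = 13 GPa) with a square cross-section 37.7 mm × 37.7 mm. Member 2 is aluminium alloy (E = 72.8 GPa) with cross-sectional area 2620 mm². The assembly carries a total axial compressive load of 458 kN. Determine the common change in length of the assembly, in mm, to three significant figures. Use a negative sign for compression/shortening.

-0.501 mm

A_1 = 1421 mm².
Equal strain + equilibrium ⇒ each member carries load in proportion to AE: A₁E₁ = 18480000 N, A₂E₂ = 190700000 N, ΣAE = 209200000 N.
δ = PL/ΣAE = -458000·229/209200000 = -0.5013 mm.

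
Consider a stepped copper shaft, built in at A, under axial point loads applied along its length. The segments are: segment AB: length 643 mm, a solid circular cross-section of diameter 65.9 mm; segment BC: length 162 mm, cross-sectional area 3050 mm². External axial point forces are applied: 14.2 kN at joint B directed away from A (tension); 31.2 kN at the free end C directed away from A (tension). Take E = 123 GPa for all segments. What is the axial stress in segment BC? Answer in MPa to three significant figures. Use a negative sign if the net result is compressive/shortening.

10.2 MPa

Internal axial forces (sectioning from the free end, tension +): N_BC = 31.2 kN, N_AB = 45.4 kN.
σ_BC = N_BC/A_BC = 31200/3050 = 10.23 MPa.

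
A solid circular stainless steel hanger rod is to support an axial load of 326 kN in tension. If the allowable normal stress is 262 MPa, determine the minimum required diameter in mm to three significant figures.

39.8 mm

Required area A ≥ P/σ_allow = 326000/262 = 1244 mm².
For a solid circular section, d ≥ √(4A/π) = 39.8 mm.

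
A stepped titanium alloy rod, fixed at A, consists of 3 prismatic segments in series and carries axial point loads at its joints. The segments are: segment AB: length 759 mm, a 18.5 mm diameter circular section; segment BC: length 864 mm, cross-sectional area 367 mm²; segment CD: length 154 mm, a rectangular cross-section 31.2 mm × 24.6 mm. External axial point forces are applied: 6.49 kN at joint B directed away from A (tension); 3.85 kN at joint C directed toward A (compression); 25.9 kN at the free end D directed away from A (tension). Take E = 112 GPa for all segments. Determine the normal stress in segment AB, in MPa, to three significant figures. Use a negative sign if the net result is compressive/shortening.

Internal axial forces (sectioning from the free end, tension +): N_CD = 25.9 kN, N_BC = 22.05 kN, N_AB = 28.54 kN.
A_AB = 268.8 mm².
σ_AB = N_AB/A_AB = 28540/268.8 = 106.2 MPa.

106 MPa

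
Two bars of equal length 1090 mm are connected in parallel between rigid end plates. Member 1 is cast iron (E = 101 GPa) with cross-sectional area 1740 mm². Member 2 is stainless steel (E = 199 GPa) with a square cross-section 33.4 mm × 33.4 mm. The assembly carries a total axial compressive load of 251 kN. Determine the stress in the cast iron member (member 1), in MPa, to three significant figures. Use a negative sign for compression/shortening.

A_2 = 1116 mm².
Equal strain + equilibrium ⇒ each member carries load in proportion to AE: A₁E₁ = 175700000 N, A₂E₂ = 222000000 N, ΣAE = 397700000 N.
σ₁ = P·E₁/ΣAE = -251000·101000/397700000 = -63.74 MPa.

-63.7 MPa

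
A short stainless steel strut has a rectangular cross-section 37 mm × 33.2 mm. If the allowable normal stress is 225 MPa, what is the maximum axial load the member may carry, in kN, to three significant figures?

276 kN

A = 1228 mm².
P_max = σ_allow · A = 225 · 1228 = 276400 N = 276.4 kN.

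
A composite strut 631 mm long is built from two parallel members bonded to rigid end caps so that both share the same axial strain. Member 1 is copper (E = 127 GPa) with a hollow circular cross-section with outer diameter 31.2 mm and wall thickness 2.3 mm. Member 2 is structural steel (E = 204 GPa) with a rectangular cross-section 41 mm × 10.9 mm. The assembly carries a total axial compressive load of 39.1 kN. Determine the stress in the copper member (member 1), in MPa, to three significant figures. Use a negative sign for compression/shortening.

A_1 = 208.8 mm².
A_2 = 446.9 mm².
Equal strain + equilibrium ⇒ each member carries load in proportion to AE: A₁E₁ = 26520000 N, A₂E₂ = 91170000 N, ΣAE = 117700000 N.
σ₁ = P·E₁/ΣAE = -39100·127000/117700000 = -42.19 MPa.

-42.2 MPa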